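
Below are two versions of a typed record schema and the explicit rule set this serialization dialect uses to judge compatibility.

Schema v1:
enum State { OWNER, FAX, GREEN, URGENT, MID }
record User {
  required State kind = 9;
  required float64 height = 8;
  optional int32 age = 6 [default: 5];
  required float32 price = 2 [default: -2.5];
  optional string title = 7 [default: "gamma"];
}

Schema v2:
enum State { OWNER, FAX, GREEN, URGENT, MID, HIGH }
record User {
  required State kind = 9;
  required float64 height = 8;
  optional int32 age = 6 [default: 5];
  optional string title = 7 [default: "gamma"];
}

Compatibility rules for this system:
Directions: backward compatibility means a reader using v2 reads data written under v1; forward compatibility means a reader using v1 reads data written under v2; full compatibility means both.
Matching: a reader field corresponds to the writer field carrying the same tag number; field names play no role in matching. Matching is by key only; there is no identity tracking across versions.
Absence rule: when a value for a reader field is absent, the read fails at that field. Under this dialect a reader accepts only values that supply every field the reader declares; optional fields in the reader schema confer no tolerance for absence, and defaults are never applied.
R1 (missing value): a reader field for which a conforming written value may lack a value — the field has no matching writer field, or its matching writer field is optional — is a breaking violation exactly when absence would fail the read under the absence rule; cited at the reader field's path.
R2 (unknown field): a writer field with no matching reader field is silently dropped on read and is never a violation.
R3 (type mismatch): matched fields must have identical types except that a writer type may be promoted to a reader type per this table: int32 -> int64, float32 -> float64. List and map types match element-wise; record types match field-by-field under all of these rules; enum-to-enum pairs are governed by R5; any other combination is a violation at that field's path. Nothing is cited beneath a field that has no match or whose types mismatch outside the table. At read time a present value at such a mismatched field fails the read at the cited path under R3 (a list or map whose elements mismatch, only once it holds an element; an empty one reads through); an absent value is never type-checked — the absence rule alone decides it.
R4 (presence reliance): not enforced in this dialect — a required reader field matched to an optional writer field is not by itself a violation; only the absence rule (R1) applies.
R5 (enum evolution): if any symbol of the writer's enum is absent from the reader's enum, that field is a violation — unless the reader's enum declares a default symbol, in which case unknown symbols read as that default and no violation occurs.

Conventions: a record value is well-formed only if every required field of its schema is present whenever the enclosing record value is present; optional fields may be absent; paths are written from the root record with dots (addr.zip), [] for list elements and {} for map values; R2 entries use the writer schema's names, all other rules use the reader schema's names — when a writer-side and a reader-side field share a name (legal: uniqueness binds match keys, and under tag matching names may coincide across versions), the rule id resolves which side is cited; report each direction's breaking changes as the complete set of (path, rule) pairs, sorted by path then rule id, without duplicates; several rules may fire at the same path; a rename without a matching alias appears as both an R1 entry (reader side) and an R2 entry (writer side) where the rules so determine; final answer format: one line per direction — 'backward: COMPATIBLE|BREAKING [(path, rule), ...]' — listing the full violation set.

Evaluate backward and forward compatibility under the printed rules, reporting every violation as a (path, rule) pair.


in User below, arrows point writer -> reader
backward on User — v2 reading data written by v1:
  State -> State, writer required: kind aligns to kind
  float64 -> float64, writer required: height aligns to height
  int32 -> int32, writer optional: age aligns to age
  string -> string, writer optional: title aligns to title
  price (writer side), unknown to reader
  rule R1 violated at age
  rule R1 violated at title
  => backward verdict for User: BREAKING, 2 violation(s)
forward on User — v1 reading data written by v2:
  State -> State, writer required: kind aligns to kind
  float64 -> float64, writer required: height aligns to height
  int32 -> int32, writer optional: age aligns to age
  no writer field matches reader price
  string -> string, writer optional: title aligns to title
  rule R1 violated at age
  rule R5 violated at kind
  rule R1 violated at price
  rule R1 violated at title
  => forward verdict for User: BREAKING, 4 violation(s)

backward: BREAKING [(age, R1), (title, R1)]; forward: BREAKING [(age, R1), (kind, R5), (price, R1), (title, R1)]


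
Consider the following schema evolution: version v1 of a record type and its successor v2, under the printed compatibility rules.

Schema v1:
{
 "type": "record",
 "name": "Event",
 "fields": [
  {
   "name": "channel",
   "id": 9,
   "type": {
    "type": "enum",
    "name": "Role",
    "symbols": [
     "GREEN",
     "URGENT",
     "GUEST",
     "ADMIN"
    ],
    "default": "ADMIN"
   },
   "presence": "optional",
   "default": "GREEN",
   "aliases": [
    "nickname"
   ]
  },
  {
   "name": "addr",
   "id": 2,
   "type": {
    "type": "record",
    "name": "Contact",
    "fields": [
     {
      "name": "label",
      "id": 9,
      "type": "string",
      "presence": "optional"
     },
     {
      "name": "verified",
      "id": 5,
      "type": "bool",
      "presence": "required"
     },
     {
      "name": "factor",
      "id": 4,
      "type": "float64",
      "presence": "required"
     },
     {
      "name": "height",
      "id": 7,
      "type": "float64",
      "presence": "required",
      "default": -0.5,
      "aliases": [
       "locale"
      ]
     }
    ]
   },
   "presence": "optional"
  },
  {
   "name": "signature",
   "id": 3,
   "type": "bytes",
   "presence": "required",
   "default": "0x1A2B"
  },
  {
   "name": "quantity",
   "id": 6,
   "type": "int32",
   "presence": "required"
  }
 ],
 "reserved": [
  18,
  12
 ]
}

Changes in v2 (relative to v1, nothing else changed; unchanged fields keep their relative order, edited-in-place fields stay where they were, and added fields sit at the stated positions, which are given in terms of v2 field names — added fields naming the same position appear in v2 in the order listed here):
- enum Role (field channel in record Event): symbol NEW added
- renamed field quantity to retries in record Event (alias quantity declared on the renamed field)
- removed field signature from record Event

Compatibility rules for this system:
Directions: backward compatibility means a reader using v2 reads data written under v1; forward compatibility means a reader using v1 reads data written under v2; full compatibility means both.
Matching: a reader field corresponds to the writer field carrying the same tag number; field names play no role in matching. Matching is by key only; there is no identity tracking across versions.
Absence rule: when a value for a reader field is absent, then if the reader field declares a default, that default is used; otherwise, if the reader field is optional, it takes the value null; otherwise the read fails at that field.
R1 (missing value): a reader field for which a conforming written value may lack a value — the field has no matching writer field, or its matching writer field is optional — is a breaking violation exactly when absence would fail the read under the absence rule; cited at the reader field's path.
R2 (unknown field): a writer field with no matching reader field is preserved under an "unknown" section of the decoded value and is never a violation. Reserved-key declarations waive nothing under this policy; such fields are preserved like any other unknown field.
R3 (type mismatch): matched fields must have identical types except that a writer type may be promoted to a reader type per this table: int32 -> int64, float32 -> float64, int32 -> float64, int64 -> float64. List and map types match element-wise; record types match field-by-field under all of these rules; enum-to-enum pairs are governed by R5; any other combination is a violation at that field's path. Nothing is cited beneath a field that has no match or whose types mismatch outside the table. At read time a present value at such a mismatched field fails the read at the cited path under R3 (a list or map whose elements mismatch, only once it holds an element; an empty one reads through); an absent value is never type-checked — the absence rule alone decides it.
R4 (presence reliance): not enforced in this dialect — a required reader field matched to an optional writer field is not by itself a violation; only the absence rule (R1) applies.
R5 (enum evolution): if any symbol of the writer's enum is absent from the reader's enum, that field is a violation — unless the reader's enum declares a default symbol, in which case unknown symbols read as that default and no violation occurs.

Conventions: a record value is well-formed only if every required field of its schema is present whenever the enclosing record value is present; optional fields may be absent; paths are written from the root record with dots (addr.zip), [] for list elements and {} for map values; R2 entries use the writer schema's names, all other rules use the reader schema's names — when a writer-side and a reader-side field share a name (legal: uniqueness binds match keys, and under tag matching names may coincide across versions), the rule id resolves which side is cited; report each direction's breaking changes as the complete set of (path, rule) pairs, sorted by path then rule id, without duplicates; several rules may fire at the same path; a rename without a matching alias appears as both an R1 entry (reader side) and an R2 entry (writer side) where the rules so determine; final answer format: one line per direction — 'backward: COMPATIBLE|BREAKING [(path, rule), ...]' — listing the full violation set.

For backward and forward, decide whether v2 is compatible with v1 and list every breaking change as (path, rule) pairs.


backward: COMPATIBLE []; forward: COMPATIBLE []

in Event below, arrows point writer -> reader
checking backward for Event: reader v2 against writer v1:
  channel: paired with writer channel (Role -> Role; writer optional)
  addr: paired with writer addr (Contact -> Contact; writer optional)
  retries: paired with writer quantity (int32 -> int32; writer required)
  leftover writer field: signature
  addr.label: paired with writer addr.label (string -> string; writer optional)
  addr.verified: paired with writer addr.verified (bool -> bool; writer required)
  addr.factor: paired with writer addr.factor (float64 -> float64; writer required)
  addr.height: paired with writer addr.height (float64 -> float64; writer required)
  => backward verdict for Event: COMPATIBLE, no violations
checking forward for Event: reader v1 against writer v2:
  channel: paired with writer channel (Role -> Role; writer optional)
  addr: paired with writer addr (Contact -> Contact; writer optional)
  signature has no writer counterpart
  quantity: paired with writer retries (int32 -> int32; writer required)
  addr.label: paired with writer addr.label (string -> string; writer optional)
  addr.verified: paired with writer addr.verified (bool -> bool; writer required)
  addr.factor: paired with writer addr.factor (float64 -> float64; writer required)
  addr.height: paired with writer addr.height (float64 -> float64; writer required)
  => forward verdict for Event: COMPATIBLE, no violations


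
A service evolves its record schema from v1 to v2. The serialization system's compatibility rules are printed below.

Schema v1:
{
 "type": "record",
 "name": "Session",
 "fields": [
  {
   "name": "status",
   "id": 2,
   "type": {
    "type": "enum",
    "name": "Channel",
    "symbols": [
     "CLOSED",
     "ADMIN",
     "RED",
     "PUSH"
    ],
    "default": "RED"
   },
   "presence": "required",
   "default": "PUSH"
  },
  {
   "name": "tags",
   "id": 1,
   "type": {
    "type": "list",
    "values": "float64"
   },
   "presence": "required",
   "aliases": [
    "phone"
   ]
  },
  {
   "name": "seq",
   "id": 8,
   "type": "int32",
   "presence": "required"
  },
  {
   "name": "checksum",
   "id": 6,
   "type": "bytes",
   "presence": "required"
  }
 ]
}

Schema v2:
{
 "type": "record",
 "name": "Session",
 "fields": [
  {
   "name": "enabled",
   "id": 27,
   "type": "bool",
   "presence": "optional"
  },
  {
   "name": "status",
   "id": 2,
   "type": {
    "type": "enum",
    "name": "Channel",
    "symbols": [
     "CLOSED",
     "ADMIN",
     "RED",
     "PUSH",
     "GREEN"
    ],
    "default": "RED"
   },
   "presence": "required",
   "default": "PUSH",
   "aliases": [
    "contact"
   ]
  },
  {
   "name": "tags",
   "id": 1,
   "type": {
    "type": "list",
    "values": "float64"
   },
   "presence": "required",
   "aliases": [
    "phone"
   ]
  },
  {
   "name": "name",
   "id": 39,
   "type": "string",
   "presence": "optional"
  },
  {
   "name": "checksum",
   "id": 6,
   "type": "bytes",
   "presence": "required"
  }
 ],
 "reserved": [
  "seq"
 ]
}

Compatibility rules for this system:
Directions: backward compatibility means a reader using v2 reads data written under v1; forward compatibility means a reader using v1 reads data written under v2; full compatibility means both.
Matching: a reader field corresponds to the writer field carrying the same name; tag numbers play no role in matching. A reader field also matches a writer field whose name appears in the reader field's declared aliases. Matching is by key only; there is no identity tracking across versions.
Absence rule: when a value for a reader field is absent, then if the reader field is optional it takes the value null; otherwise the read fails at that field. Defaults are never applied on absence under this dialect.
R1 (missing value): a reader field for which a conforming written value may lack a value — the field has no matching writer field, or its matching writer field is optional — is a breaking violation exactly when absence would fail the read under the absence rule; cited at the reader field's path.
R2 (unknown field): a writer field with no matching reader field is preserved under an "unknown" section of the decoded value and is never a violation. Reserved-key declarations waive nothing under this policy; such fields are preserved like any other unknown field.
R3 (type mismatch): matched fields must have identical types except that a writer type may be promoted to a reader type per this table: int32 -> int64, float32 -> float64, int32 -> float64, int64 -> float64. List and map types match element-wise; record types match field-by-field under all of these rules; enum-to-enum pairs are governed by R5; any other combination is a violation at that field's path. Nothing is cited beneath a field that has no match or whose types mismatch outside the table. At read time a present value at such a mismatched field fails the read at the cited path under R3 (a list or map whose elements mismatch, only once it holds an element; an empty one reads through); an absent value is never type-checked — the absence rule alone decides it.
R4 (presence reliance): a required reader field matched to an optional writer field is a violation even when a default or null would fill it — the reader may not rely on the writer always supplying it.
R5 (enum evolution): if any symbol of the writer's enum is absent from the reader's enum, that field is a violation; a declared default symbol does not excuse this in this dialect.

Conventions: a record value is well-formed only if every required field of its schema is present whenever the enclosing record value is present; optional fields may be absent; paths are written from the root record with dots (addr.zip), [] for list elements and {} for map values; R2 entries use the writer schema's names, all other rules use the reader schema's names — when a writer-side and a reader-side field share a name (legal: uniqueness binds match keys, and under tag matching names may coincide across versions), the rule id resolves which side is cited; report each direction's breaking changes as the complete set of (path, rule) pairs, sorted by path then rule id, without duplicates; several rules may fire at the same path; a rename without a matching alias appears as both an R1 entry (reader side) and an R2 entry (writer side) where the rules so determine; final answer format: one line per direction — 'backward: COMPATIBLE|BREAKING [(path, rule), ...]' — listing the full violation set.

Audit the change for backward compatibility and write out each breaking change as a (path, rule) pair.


backward: COMPATIBLE []

arrows below run writer -> reader for Session
backward on Session — v2 reading data written by v1:
  no writer field matches reader enabled
  writer required, Channel -> Channel: reader status maps from writer status
  writer required, list<float64> -> list<float64>: reader tags maps from writer tags
  no writer field matches reader name
  writer required, bytes -> bytes: reader checksum maps from writer checksum
  writer seq: unknown to reader
  => backward: COMPATIBLE
checking off the Session differences that do not matter here:
  added field name to record Session: optional string, tag 39 (in v2 it sits immediately before checksum) -> no rule fires on it in Session's dialect; the asked verdict holds
  enum Channel (field status in record Session): symbol GREEN added -> its effect on Session is confined to the forward direction, not asked
  added field enabled to record Session: optional bool, tag 27 (in v2 it sits immediately before status) -> no rule fires on it in Session's dialect; the asked verdict holds
  removed field seq from record Session (its key "seq" joins the reserved list) -> its effect on Session is confined to the forward direction, not asked


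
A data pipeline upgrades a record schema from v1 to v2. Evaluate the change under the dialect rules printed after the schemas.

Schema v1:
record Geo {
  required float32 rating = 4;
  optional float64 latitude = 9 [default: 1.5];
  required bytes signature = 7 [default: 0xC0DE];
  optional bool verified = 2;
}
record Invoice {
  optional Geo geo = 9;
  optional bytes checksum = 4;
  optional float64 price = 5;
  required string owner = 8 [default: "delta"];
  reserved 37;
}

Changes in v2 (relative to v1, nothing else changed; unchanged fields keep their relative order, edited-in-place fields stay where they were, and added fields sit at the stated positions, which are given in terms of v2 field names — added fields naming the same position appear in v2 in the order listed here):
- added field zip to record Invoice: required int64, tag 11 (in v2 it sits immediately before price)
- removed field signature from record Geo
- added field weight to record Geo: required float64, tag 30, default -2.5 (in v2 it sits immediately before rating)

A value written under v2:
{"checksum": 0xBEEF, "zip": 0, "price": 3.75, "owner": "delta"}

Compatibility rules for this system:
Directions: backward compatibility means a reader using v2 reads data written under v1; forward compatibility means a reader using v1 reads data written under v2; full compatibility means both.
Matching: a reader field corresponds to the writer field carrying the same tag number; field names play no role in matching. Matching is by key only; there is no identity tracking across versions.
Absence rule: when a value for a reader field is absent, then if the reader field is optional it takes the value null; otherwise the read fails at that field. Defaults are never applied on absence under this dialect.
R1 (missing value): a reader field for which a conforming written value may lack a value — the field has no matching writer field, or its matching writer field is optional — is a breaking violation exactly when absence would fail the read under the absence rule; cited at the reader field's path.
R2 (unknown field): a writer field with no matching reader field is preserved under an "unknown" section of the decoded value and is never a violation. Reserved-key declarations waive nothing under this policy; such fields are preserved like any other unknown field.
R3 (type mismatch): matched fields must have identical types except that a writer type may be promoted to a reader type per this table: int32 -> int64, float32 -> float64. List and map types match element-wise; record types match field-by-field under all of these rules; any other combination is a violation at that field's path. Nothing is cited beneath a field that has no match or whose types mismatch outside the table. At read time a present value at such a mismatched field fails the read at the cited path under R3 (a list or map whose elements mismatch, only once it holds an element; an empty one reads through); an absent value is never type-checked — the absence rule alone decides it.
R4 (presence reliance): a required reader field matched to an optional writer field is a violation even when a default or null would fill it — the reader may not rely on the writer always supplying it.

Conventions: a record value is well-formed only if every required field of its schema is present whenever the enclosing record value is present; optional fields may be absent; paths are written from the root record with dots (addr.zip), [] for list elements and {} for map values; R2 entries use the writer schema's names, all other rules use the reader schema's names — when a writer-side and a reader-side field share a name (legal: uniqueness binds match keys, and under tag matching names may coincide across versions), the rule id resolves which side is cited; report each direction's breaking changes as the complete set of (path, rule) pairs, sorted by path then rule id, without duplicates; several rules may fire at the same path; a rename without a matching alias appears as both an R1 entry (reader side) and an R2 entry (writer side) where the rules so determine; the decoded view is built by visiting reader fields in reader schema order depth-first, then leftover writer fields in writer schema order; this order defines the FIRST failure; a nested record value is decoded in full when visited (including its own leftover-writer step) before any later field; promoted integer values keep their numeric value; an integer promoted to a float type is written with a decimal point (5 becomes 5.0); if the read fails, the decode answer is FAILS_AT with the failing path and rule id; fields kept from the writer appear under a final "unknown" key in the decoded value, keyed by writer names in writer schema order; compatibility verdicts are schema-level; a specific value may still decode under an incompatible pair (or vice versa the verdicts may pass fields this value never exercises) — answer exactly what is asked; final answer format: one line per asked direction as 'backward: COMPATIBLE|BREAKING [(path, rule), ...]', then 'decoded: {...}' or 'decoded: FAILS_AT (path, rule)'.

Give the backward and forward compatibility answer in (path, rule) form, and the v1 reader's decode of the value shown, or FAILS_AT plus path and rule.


backward: BREAKING [(geo.weight, R1), (zip, R1)]; forward: BREAKING [(geo.signature, R1)]; decoded: {"geo": null, "checksum": 0xBEEF, "price": 3.75, "owner": "delta", "unknown": {"zip": 0}}

arrows below run writer -> reader for Invoice
backward for Invoice (reader v2, writer v1):
  geo: Geo -> Geo, writer optional; from geo
  checksum: bytes -> bytes, writer optional; from checksum
  zip has no writer counterpart
  price: float64 -> float64, writer optional; from price
  owner: string -> string, writer required; from owner
  geo.weight has no writer counterpart
  geo.rating: float32 -> float32, writer required; from geo.rating
  geo.latitude: float64 -> float64, writer optional; from geo.latitude
  geo.verified: bool -> bool, writer optional; from geo.verified
  geo.signature (writer side), unknown to reader
  R1 fires at geo.weight
  R1 fires at zip
  => 2 violation(s): backward is BREAKING for Invoice
forward for Invoice (reader v1, writer v2):
  geo: Geo -> Geo, writer optional; from geo
  checksum: bytes -> bytes, writer optional; from checksum
  price: float64 -> float64, writer optional; from price
  owner: string -> string, writer required; from owner
  zip (writer side), unknown to reader
  geo.rating: float32 -> float32, writer required; from geo.rating
  geo.latitude: float64 -> float64, writer optional; from geo.latitude
  geo.signature has no writer counterpart
  geo.verified: bool -> bool, writer optional; from geo.verified
  geo.weight (writer side), unknown to reader
  R1 fires at geo.signature
  => 1 violation(s): forward is BREAKING for Invoice
decode (reader v1):
  geo := null (missing; optional => null)
  checksum := 0xBEEF
  price := 3.75
  owner := "delta"
  writer zip: kept under "unknown"
  => decoded: {"geo": null, "checksum": 0xBEEF, "price": 3.75, "owner": "delta", "unknown": {"zip": 0}}


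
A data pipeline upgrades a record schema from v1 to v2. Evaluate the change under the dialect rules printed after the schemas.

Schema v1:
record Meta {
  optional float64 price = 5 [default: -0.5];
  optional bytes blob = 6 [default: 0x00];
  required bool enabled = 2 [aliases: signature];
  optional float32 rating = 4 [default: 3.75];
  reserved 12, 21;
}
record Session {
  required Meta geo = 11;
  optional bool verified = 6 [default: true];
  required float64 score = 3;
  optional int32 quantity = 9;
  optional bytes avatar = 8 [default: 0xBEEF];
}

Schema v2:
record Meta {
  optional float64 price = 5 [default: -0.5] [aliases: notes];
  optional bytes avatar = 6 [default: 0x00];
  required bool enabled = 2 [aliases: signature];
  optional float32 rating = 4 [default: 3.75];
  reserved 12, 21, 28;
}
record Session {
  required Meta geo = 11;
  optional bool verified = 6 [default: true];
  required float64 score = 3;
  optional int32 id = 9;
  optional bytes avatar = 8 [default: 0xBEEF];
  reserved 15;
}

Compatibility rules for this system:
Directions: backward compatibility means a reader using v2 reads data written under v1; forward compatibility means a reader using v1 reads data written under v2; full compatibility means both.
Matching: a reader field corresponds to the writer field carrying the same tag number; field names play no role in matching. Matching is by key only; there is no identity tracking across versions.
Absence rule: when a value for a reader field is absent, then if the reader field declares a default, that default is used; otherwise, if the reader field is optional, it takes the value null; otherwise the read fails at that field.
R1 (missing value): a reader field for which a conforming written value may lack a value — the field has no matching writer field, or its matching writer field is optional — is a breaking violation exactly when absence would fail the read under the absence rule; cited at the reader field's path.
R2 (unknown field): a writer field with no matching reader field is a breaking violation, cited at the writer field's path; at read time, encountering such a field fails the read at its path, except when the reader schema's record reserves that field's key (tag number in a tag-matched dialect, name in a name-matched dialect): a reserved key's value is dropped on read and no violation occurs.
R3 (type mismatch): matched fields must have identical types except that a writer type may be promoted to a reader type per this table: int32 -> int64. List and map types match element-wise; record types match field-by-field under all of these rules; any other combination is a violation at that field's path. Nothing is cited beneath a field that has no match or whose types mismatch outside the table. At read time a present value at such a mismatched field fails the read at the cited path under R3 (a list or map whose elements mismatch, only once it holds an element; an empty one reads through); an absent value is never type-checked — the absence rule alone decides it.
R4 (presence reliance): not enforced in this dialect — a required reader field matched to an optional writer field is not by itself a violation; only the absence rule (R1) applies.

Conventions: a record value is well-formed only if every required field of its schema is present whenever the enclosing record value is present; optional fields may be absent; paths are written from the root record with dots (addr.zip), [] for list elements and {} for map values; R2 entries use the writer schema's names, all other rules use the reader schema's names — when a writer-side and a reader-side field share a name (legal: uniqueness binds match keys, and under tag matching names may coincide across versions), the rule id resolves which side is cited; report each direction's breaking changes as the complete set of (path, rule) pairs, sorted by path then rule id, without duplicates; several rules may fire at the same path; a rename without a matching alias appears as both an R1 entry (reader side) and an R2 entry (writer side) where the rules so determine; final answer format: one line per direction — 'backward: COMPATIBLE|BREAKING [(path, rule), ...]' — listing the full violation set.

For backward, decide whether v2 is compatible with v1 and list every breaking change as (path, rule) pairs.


backward: COMPATIBLE []

each type pair in Session: writer, then reader
checking backward for Session: reader v2 against writer v1:
  writer required, Meta -> Meta: reader geo maps from writer geo
  writer optional, bool -> bool: reader verified maps from writer verified
  writer required, float64 -> float64: reader score maps from writer score
  writer optional, int32 -> int32: reader id maps from writer quantity
  writer optional, bytes -> bytes: reader avatar maps from writer avatar
  writer optional, float64 -> float64: reader geo.price maps from writer geo.price
  writer optional, bytes -> bytes: reader geo.avatar maps from writer geo.blob
  writer required, bool -> bool: reader geo.enabled maps from writer geo.enabled
  writer optional, float32 -> float32: reader geo.rating maps from writer geo.rating
  => backward verdict for Session: COMPATIBLE, no violations
the rest of the Session diff is inert for this question:
  renamed field quantity to id in record Session -> fires no rule on Session, leaving the asked answer as it is
  renamed field blob to avatar in record Meta -> fires no rule on Session, leaving the asked answer as it is


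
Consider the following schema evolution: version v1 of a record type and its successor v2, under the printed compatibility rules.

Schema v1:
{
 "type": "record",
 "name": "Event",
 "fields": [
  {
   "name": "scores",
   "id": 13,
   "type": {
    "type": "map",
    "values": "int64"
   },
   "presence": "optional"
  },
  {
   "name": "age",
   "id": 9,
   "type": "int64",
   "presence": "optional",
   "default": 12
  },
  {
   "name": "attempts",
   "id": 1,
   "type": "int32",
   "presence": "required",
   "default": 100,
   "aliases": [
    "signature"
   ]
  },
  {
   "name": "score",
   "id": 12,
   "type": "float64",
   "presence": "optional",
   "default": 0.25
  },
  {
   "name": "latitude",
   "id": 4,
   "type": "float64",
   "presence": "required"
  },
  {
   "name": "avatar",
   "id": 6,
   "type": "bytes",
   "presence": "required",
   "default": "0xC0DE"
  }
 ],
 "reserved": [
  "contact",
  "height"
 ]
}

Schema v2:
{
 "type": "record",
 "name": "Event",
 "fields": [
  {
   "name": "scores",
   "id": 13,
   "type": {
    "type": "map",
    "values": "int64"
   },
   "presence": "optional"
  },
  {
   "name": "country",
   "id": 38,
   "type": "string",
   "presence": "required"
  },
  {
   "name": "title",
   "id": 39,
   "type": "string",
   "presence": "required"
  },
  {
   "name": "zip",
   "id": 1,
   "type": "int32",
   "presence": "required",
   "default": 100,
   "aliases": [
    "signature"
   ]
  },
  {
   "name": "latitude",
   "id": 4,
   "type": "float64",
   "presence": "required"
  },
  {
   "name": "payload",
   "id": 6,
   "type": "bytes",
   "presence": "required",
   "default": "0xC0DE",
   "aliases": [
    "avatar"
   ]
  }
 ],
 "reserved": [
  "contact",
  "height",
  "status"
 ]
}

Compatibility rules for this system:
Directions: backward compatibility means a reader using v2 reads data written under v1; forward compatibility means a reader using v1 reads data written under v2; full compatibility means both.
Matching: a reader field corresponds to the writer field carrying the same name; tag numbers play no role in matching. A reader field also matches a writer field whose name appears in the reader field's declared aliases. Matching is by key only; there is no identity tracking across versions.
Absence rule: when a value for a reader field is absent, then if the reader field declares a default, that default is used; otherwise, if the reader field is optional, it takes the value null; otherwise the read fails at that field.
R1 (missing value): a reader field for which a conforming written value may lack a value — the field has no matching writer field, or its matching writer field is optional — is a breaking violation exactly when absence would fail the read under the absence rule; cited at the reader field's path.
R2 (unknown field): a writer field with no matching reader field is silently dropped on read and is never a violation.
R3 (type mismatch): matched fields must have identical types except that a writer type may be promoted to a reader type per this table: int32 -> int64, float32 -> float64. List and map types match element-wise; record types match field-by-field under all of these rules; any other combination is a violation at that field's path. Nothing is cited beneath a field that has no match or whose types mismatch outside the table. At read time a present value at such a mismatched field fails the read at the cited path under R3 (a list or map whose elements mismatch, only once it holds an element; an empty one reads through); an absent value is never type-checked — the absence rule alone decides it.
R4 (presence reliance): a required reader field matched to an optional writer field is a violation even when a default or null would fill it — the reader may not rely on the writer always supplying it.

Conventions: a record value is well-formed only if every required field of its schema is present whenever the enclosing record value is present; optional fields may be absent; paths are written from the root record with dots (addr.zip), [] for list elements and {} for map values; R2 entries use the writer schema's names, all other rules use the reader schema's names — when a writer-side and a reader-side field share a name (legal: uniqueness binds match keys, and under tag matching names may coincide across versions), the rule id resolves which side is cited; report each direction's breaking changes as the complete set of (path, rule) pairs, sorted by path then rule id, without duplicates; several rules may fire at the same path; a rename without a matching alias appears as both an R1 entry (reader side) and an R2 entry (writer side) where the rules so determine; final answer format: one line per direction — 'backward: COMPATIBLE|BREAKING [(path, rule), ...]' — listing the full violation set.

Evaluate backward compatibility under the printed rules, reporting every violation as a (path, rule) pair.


backward: BREAKING [(country, R1), (title, R1)]

the writer's type comes first in each Event pair
backward analysis of Event with v2 as reader and v1 as writer:
  scores: paired with writer scores (map<string, int64> -> map<string, int64>; writer optional)
  no writer field matches reader country
  no writer field matches reader title
  no writer field matches reader zip
  latitude: paired with writer latitude (float64 -> float64; writer required)
  payload: paired with writer avatar (bytes -> bytes; writer required)
  writer age: unknown to reader
  writer attempts: unknown to reader
  writer score: unknown to reader
  breaking: (country, R1)
  breaking: (title, R1)
  => backward verdict for Event: BREAKING, 2 violation(s)
the other Event changes do not affect what is asked:
  renamed field avatar to payload in record Event (alias avatar declared on the renamed field) -> fires no rule on Event, leaving the asked answer as it is
  renamed field attempts to zip in record Event -> fires no rule on Event, leaving the asked answer as it is
  removed field age from record Event -> fires no rule on Event, leaving the asked answer as it is
  removed field score from record Event -> fires no rule on Event, leaving the asked answer as it is


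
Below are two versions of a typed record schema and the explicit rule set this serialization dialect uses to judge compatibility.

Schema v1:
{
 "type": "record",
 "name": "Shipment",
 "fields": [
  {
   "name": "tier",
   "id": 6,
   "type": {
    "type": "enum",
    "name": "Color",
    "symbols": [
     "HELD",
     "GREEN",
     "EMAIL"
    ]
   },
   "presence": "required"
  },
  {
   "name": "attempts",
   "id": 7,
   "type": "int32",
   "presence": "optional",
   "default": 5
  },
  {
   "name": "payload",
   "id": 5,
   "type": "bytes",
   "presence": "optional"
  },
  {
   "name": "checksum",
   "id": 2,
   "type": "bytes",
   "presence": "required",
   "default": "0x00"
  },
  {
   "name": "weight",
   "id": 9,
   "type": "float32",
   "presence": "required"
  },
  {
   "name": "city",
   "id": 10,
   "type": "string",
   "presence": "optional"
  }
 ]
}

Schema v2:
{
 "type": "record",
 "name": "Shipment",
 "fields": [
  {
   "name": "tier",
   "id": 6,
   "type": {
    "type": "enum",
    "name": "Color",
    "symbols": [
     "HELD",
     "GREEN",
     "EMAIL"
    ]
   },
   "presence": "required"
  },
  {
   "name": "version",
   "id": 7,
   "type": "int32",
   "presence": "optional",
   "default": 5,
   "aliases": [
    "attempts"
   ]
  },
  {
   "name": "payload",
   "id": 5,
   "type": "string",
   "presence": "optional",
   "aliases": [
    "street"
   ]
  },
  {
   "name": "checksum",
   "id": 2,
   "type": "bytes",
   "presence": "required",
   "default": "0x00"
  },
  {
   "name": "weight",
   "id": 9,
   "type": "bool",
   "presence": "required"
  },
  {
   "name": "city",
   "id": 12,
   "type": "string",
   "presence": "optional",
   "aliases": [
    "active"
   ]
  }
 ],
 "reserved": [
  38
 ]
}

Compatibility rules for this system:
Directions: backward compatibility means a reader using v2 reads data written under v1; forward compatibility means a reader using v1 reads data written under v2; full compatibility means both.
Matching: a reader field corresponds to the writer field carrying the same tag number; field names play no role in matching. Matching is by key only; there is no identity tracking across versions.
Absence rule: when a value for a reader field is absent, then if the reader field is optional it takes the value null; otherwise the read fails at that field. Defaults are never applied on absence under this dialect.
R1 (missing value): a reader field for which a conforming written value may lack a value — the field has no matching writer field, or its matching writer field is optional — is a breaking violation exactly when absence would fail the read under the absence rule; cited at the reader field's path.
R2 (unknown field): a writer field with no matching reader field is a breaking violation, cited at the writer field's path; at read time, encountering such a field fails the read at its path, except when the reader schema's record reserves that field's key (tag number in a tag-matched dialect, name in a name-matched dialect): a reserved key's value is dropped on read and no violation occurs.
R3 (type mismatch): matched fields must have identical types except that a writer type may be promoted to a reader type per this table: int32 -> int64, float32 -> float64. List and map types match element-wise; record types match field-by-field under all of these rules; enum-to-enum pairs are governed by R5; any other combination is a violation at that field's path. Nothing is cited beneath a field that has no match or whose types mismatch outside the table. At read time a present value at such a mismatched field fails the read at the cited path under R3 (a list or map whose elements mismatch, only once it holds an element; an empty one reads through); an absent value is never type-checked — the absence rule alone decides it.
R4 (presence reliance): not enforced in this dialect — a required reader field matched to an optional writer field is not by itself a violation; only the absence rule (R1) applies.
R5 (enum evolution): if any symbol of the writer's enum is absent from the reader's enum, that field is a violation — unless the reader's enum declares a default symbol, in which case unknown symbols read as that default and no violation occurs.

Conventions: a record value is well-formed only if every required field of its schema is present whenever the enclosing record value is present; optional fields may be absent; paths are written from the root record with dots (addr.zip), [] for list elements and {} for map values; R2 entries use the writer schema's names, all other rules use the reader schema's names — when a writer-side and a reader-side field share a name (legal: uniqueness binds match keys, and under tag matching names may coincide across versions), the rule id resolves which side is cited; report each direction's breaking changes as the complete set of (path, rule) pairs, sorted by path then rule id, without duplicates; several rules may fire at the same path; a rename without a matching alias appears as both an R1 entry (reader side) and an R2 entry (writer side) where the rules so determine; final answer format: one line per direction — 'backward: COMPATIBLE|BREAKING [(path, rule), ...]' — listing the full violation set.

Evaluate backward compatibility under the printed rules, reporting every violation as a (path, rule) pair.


backward: BREAKING [(city, R2), (payload, R3), (weight, R3)]

each type pair in Shipment: writer, then reader
backward pass over Shipment, reader schema v2, writer schema v1:
  tier <- tier (Color -> Color, writer required)
  version <- attempts (int32 -> int32, writer optional)
  payload <- payload (bytes -> string, writer optional)
  checksum <- checksum (bytes -> bytes, writer required)
  weight <- weight (float32 -> bool, writer required)
  city: no writer-side match
  writer city: unknown to reader
  R2 fires at city
  R3 fires at payload
  R3 fires at weight
  => 3 violation(s): backward is BREAKING for Shipment
remaining Shipment differences; none change what is asked:
  renamed field attempts to version in record Shipment (alias attempts declared on the renamed field) -> inert for the asked Shipment verdict: nothing fires
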